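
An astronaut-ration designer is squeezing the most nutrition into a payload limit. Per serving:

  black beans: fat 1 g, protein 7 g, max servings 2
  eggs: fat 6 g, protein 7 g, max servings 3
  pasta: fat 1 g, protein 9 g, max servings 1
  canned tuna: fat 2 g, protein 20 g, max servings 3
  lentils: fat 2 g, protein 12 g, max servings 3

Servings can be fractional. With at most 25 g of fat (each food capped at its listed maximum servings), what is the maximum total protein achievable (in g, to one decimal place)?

130.7 g

Protein per g fat: canned tuna 10, pasta 9, black beans 7, lentils 6, eggs 1.167.
Take 3 servings of canned tuna: uses 6 g fat, +60.0 g protein (running total 60.0 g).
Take 1 serving of pasta: uses 1 g fat, +9.0 g protein (running total 69.0 g).
Take 2 servings of black beans: uses 2 g fat, +14.0 g protein (running total 83.0 g).
Take 3 servings of lentils: uses 6 g fat, +36.0 g protein (running total 119.0 g).
Take 1.667 servings of eggs: uses 10 g fat, +11.7 g protein (running total 130.7 g).
Greedy by best ratio exhausts the fat allowance optimally: 130.7 g.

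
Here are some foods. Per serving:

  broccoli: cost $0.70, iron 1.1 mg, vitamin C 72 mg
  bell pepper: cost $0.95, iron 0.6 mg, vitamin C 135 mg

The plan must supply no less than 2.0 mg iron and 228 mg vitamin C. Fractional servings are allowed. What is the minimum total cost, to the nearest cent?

A basic optimal solution has at most two foods positive. Try each food alone and each pair with both targets met exactly.
broccoli only: max(2.0/1.1, 228/72) = 3.167 servings → $2.22.
bell pepper only: max(2.0/0.6, 228/135) = 3.333 servings → $3.17.
broccoli + bell pepper with both tight: 1.265 servings and 1.014 servings → $1.85.
Cheapest feasible corner: $1.85.

$1.85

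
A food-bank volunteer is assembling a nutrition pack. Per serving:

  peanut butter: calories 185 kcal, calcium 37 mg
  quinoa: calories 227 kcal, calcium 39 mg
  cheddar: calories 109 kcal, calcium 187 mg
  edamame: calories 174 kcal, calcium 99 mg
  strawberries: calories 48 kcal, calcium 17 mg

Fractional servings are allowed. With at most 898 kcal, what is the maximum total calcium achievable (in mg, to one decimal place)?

Calcium per kcal: cheddar 1.716, edamame 0.569, strawberries 0.3542, peanut butter 0.2, quinoa 0.1718.
With no serving limits, spend the whole calories allowance on cheddar: 898 kcal / 109 kcal × 187 mg = 1540.6 mg.

1540.6 mg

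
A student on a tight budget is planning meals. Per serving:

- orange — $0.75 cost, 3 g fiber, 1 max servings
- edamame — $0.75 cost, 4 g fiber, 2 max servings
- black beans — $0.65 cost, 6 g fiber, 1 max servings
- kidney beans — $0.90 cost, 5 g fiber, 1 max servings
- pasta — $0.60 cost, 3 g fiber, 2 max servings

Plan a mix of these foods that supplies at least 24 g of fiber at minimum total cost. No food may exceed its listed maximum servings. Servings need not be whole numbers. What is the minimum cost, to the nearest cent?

$4.05

Cost per g of fiber: black beans $0.1083, kidney beans $0.1800, edamame $0.1875, pasta $0.2000, orange $0.2500.
Take 1 serving of black beans: +6.0 g fiber for $0.65 (total $0.65, still need 18.0 g).
Take 1 serving of kidney beans: +5.0 g fiber for $0.90 (total $1.55, still need 13.0 g).
Take 2 servings of edamame: +8.0 g fiber for $1.50 (total $3.05, still need 5.0 g).
Take 1.667 servings of pasta: +5.0 g fiber for $1.00 (total $4.05, still need 0.0 g).
Filling from the cheapest source first is optimal under one linear minimum: $4.05.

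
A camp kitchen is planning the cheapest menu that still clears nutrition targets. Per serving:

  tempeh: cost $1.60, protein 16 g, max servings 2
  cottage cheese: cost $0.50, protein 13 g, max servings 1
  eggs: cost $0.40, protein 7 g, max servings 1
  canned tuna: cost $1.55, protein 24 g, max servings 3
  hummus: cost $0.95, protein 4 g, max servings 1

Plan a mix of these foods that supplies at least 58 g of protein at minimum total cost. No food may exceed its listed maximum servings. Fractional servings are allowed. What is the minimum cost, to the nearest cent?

Cost per g of protein: cottage cheese $0.0385, eggs $0.0571, canned tuna $0.0646, tempeh $0.1000, hummus $0.2375.
Take 1 serving of cottage cheese: +13.0 g protein for $0.50 (total $0.50, still need 45.0 g).
Take 1 serving of eggs: +7.0 g protein for $0.40 (total $0.90, still need 38.0 g).
Take 1.583 servings of canned tuna: +38.0 g protein for $2.45 (total $3.35, still need 0.0 g).
Filling from the cheapest source first is optimal under one linear minimum: $3.35.

$3.35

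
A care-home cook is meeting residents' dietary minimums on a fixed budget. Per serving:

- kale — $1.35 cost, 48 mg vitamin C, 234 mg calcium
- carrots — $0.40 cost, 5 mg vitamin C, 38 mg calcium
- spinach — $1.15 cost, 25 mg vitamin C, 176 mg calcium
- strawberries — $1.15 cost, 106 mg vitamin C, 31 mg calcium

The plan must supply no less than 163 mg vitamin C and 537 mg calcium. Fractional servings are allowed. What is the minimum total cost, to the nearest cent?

$3.61

For a min-cost LP with two ≥-constraints, a basic feasible solution has at most two positive variables.
kale only: max(163/48, 537/234) = 3.396 servings → $4.58.
carrots only: max(163/5, 537/38) = 32.6 servings → $13.04.
spinach only: max(163/25, 537/176) = 6.52 servings → $7.50.
strawberries only: max(163/106, 537/31) = 17.32 servings → $19.92.
kale + carrots: intersection lies outside the first quadrant.
kale + spinach: the both-tight solution has a negative serving — not a feasible corner.
kale + strawberries with both tight: 2.225 servings and 0.5304 servings → $3.61.
carrots + spinach: intersection lies outside the first quadrant.
carrots + strawberries with both tight: 13.39 servings and 0.906 servings → $6.40.
spinach + strawberries with both tight: 2.901 servings and 0.8536 servings → $4.32.
Cheapest feasible corner: $3.61.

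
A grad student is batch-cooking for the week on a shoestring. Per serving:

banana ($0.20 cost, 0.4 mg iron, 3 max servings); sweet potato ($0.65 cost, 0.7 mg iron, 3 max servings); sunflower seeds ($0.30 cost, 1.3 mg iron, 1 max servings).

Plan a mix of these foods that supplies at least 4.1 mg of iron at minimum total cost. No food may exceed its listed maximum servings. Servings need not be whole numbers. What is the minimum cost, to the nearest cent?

$2.39

Cost per mg of iron: sunflower seeds $0.2308, banana $0.5000, sweet potato $0.9286.
Take 1 serving of sunflower seeds: +1.3 mg iron for $0.30 (total $0.30, still need 2.8 mg).
Take 3 servings of banana: +1.2 mg iron for $0.60 (total $0.90, still need 1.6 mg).
Take 2.286 servings of sweet potato: +1.6 mg iron for $1.49 (total $2.39, still need 0.0 mg).
Greedy by cheapest-per-mg is optimal for a single linear constraint, so the minimum cost is $2.39.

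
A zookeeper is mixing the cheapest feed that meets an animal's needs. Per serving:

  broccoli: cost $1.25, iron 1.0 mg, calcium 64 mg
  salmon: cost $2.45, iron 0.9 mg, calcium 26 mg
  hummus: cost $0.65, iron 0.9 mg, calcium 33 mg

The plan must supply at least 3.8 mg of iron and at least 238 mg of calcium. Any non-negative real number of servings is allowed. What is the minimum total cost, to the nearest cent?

$4.65

The cheapest plan sits at a corner of the feasible region — with two constraints it uses at most two foods.
broccoli only: max(3.8/1.0, 238/64) = 3.8 servings → $4.75.
salmon only: max(3.8/0.9, 238/26) = 9.154 servings → $22.43.
hummus only: max(3.8/0.9, 238/33) = 7.212 servings → $4.69.
broccoli + salmon with both tight: 3.652 servings and 0.1646 servings → $4.97.
broccoli + hummus with both tight: 3.61 servings and 0.2114 servings → $4.65.
salmon + hummus with both targets exact would need a negative amount; discard.
The minimum over all feasible corners is $4.65.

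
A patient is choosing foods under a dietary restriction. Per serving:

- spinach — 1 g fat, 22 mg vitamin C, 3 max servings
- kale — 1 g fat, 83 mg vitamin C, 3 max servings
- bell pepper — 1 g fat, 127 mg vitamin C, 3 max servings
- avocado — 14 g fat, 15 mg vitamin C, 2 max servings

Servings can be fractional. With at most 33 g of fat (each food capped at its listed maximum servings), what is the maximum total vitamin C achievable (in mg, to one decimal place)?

Vitamin C per g fat: bell pepper 127, kale 83, spinach 22, avocado 1.071.
Take 3 servings of bell pepper: uses 3 g fat, +381.0 mg vitamin C (running total 381.0 mg).
Take 3 servings of kale: uses 3 g fat, +249.0 mg vitamin C (running total 630.0 mg).
Take 3 servings of spinach: uses 3 g fat, +66.0 mg vitamin C (running total 696.0 mg).
Take 1.714 servings of avocado: uses 24 g fat, +25.7 mg vitamin C (running total 721.7 mg).
Filling greedily by vitamin C-per-g fat is optimal for one linear limit, giving 721.7 mg.

721.7 mg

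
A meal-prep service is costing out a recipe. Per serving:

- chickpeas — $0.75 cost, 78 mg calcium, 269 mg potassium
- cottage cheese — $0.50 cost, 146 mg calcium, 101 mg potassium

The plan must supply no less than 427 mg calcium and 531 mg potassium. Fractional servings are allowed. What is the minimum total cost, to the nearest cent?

Check every corner: each single food scaled to meet both minima, and each pair solved so both constraints bind.
chickpeas only: max(427/78, 531/269) = 5.474 servings → $4.11.
cottage cheese only: max(427/146, 531/101) = 5.257 servings → $2.63.
chickpeas + cottage cheese with both tight: 1.096 servings and 2.339 servings → $1.99.
So the least-cost plan costs $1.99.

$1.99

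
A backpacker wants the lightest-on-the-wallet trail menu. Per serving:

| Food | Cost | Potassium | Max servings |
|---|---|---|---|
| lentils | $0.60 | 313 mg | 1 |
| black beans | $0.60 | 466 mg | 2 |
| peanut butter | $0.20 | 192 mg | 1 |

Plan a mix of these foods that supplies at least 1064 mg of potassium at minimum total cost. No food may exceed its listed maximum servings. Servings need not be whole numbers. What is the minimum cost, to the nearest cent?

$1.32

Cost per mg of potassium: peanut butter $0.0010, black beans $0.0013, lentils $0.0019.
Take 1 serving of peanut butter: +192.0 mg potassium for $0.20 (total $0.20, still need 872.0 mg).
Take 1.871 servings of black beans: +872.0 mg potassium for $1.12 (total $1.32, still need 0.0 mg).
Filling from the cheapest source first is optimal under one linear minimum: $1.32.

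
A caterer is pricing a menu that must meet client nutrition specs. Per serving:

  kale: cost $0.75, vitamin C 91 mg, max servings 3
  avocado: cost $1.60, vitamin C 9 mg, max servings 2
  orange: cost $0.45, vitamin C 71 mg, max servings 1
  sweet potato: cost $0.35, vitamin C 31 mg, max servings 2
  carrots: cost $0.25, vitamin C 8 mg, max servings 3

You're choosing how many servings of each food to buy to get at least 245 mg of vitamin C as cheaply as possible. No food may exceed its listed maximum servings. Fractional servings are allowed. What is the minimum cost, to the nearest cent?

$1.88

Cost per mg of vitamin C: orange $0.0063, kale $0.0082, sweet potato $0.0113, carrots $0.0312, avocado $0.1778.
Take 1 serving of orange: +71.0 mg vitamin C for $0.45 (total $0.45, still need 174.0 mg).
Take 1.912 servings of kale: +174.0 mg vitamin C for $1.43 (total $1.88, still need 0.0 mg).
Greedy by cheapest-per-mg is optimal for a single linear constraint, so the minimum cost is $1.88.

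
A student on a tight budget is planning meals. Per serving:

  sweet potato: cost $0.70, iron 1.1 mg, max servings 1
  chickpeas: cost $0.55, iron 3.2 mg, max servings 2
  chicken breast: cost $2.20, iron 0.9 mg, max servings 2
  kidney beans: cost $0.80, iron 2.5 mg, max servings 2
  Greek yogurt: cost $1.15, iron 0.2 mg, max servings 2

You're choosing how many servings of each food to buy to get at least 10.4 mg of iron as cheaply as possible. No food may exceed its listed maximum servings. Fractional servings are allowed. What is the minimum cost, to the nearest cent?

$2.38

Cost per mg of iron: chickpeas $0.1719, kidney beans $0.3200, sweet potato $0.6364, chicken breast $2.4444, Greek yogurt $5.7500.
Take 2 servings of chickpeas: +6.4 mg iron for $1.10 (total $1.10, still need 4.0 mg).
Take 1.6 servings of kidney beans: +4.0 mg iron for $1.28 (total $2.38, still need 0.0 mg).
Greedy by cheapest-per-mg is optimal for a single linear constraint, so the minimum cost is $2.38.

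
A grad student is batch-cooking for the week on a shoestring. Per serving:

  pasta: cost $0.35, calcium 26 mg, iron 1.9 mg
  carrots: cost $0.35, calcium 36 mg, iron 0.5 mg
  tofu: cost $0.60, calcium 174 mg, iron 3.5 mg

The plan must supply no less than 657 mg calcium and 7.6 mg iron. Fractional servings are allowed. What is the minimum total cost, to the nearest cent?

$2.27

Minimising a linear cost over {calcium ≥ 657, iron ≥ 7.6, servings ≥ 0} — the optimum is at a vertex, using one or two foods.
pasta only: max(657/26, 7.6/1.9) = 25.27 servings → $8.84.
carrots only: max(657/36, 7.6/0.5) = 18.25 servings → $6.39.
tofu only: max(657/174, 7.6/3.5) = 3.776 servings → $2.27.
pasta + carrots with both targets exact would need a negative amount; discard.
pasta + tofu with both targets exact would need a negative amount; discard.
carrots + tofu with both targets exact would need a negative amount; discard.
The minimum over all feasible corners is $2.27.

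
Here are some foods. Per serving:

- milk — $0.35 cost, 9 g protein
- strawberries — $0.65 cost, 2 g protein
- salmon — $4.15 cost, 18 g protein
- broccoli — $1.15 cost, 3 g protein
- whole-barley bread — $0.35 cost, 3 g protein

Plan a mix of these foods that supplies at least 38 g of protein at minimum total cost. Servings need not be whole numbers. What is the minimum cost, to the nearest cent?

Cost per g of protein: milk $0.0389, whole-barley bread $0.1167, salmon $0.2306, strawberries $0.3250, broccoli $0.3833.
With no serving limits, use only milk: 38 g / 9 g = 4.222 servings × $0.35 = $1.48.

$1.48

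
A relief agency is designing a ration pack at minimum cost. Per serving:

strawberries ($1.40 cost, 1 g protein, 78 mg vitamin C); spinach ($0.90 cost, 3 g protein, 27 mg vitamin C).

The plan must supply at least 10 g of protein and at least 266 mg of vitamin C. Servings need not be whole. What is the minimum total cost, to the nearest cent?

$5.81

Compare the cost at each extreme point of the feasible region.
strawberries only: max(10/1, 266/78) = 10 servings → $14.00.
spinach only: max(10/3, 266/27) = 9.852 servings → $8.87.
strawberries + spinach with both tight: 2.551 servings and 2.483 servings → $5.81.
Cheapest feasible corner: $5.81.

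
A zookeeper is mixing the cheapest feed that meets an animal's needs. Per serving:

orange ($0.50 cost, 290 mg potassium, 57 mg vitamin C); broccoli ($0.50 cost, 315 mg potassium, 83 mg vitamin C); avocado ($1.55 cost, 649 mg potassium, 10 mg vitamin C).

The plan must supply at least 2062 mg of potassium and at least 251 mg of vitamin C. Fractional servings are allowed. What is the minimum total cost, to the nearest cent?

At the optimum either one food covers both requirements or two foods hit both targets exactly; no other combination can be cheaper.
orange only: max(2062/290, 251/57) = 7.11 servings → $3.56.
broccoli only: max(2062/315, 251/83) = 6.546 servings → $3.27.
avocado only: max(2062/649, 251/10) = 25.1 servings → $38.91.
orange + broccoli with both targets exact would need a negative amount; discard.
orange + avocado with both tight: 4.173 servings and 1.312 servings → $4.12.
broccoli + avocado with both tight: 2.805 servings and 1.816 servings → $4.22.
So the least-cost plan costs $3.27.

$3.27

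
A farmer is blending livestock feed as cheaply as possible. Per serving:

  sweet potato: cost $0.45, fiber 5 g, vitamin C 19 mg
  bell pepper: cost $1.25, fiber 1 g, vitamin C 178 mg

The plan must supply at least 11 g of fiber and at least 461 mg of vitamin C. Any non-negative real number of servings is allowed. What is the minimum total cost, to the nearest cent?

$3.78

A basic optimal solution has at most two foods positive. Try each food alone and each pair with both targets met exactly.
sweet potato only: max(11/5, 461/19) = 24.26 servings → $10.92.
bell pepper only: max(11/1, 461/178) = 11 servings → $13.75.
sweet potato + bell pepper with both tight: 1.719 servings and 2.406 servings → $3.78.
The minimum over all feasible corners is $3.78.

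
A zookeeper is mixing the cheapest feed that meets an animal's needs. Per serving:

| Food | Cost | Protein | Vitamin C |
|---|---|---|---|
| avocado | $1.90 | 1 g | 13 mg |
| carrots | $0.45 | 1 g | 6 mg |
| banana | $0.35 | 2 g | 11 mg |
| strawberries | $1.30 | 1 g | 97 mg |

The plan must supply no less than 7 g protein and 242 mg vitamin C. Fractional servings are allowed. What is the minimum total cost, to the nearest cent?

A basic optimal solution has at most two foods positive. Try each food alone and each pair with both targets met exactly.
avocado only: max(7/1, 242/13) = 18.62 servings → $35.37.
carrots only: max(7/1, 242/6) = 40.33 servings → $18.15.
banana only: max(7/2, 242/11) = 22 servings → $7.70.
strawberries only: max(7/1, 242/97) = 7 servings → $9.10.
avocado + carrots with both targets exact would need a negative amount; discard.
avocado + banana: the both-tight solution has a negative serving — not a feasible corner.
avocado + strawberries with both tight: 5.202 servings and 1.798 servings → $12.22.
carrots + banana: the both-tight solution has a negative serving — not a feasible corner.
carrots + strawberries with both tight: 4.802 servings and 2.198 servings → $5.02.
banana + strawberries with both tight: 2.388 servings and 2.224 servings → $3.73.
Cheapest feasible corner: $3.73.

$3.73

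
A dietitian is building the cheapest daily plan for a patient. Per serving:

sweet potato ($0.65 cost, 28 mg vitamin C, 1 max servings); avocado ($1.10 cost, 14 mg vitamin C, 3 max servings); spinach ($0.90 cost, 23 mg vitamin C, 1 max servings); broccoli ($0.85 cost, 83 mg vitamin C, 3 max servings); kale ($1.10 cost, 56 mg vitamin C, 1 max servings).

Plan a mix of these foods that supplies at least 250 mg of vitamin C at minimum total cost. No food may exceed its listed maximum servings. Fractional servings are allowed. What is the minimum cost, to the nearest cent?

Cost per mg of vitamin C: broccoli $0.0102, kale $0.0196, sweet potato $0.0232, spinach $0.0391, avocado $0.0786.
Take 3 servings of broccoli: +249.0 mg vitamin C for $2.55 (total $2.55, still need 1.0 mg).
Take 0.01786 servings of kale: +1.0 mg vitamin C for $0.02 (total $2.57, still need 0.0 mg).
Greedy by cheapest-per-mg is optimal for a single linear constraint, so the minimum cost is $2.57.

$2.57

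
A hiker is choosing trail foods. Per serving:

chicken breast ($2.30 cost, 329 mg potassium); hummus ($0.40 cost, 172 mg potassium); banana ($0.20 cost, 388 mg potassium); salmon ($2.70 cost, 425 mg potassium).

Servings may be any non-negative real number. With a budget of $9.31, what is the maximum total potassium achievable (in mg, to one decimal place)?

18061.4 mg

Potassium per dollar: banana 1940, hummus 430, salmon 157.4, chicken breast 143.
With no serving limits, spend the whole cost allowance on banana: $9.31 / $0.20 × 388 mg = 18061.4 mg.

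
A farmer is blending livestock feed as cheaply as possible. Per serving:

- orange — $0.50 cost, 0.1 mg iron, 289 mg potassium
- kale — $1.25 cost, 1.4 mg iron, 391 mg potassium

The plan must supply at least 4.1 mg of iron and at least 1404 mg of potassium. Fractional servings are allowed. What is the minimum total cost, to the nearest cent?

The cheapest plan sits at a corner of the feasible region — with two constraints it uses at most two foods.
orange only: max(4.1/0.1, 1404/289) = 41 servings → $20.50.
kale only: max(4.1/1.4, 1404/391) = 3.591 servings → $4.49.
orange + kale with both tight: 0.9918 servings and 2.858 servings → $4.07.
Cheapest feasible corner: $4.07.

$4.07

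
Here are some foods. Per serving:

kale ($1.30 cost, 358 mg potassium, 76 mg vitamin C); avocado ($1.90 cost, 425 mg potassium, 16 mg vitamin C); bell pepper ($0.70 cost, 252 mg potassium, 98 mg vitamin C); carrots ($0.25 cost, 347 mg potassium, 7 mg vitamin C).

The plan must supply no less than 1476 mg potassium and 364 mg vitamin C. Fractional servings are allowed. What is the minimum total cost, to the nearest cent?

$2.93

An LP optimum is at a vertex; with two nutrient constraints at most two foods are used. Check each candidate.
kale only: max(1476/358, 364/76) = 4.789 servings → $6.23.
avocado only: max(1476/425, 364/16) = 22.75 servings → $43.23.
bell pepper only: max(1476/252, 364/98) = 5.857 servings → $4.10.
carrots only: max(1476/347, 364/7) = 52 servings → $13.00.
kale + avocado: intersection lies outside the first quadrant.
kale + bell pepper with both tight: 3.322 servings and 1.138 servings → $5.11.
kale + carrots: intersection lies outside the first quadrant.
avocado + bell pepper with both tight: 1.407 servings and 3.485 servings → $5.11.
avocado + carrots: intersection lies outside the first quadrant.
bell pepper + carrots with both tight: 3.597 servings and 1.641 servings → $2.93.
So the least-cost plan costs $2.93.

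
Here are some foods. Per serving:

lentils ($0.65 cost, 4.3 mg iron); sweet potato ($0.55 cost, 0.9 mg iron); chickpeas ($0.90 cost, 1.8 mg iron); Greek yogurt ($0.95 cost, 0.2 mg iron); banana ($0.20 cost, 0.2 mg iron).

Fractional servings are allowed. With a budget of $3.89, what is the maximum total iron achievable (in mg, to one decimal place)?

Iron per dollar: lentils 6.615, chickpeas 2, sweet potato 1.636, banana 1, Greek yogurt 0.2105.
With no serving limits, spend the whole cost allowance on lentils: $3.89 / $0.65 × 4.3 mg = 25.7 mg.

25.7 mg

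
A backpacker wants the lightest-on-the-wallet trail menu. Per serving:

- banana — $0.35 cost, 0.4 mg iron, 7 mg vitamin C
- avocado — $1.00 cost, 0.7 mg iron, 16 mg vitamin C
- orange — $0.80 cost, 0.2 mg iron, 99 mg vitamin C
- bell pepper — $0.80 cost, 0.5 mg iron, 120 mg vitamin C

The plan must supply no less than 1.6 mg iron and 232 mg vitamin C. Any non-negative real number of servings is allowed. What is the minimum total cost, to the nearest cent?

$2.06

A basic optimal solution has at most two foods positive. Try each food alone and each pair with both targets met exactly.
banana only: max(1.6/0.4, 232/7) = 33.14 servings → $11.60.
avocado only: max(1.6/0.7, 232/16) = 14.5 servings → $14.50.
orange only: max(1.6/0.2, 232/99) = 8 servings → $6.40.
bell pepper only: max(1.6/0.5, 232/120) = 3.2 servings → $2.56.
banana + avocado: the both-tight solution has a negative serving — not a feasible corner.
banana + orange with both tight: 2.932 servings and 2.136 servings → $2.74.
banana + bell pepper with both tight: 1.708 servings and 1.834 servings → $2.06.
avocado + orange with both tight: 1.694 servings and 2.07 servings → $3.35.
avocado + bell pepper with both tight: 1 serving and 1.8 servings → $2.44.
orange + bell pepper: intersection lies outside the first quadrant.
Cheapest feasible corner: $2.06.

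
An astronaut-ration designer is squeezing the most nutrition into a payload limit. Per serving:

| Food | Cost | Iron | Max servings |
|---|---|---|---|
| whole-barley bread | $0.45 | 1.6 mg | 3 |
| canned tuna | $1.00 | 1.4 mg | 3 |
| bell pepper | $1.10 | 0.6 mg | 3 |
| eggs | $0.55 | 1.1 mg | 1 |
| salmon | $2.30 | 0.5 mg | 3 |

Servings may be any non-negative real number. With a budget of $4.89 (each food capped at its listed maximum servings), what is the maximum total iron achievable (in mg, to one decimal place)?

10.1 mg

Iron per dollar: whole-barley bread 3.556, eggs 2, canned tuna 1.4, bell pepper 0.5455, salmon 0.2174.
Take 3 servings of whole-barley bread: spends $1.35, +4.8 mg iron (running total 4.8 mg).
Take 1 serving of eggs: spends $0.55, +1.1 mg iron (running total 5.9 mg).
Take 2.99 servings of canned tuna: spends $2.99, +4.2 mg iron (running total 10.1 mg).
Filling greedily by iron-per-dollar is optimal for one linear limit, giving 10.1 mg.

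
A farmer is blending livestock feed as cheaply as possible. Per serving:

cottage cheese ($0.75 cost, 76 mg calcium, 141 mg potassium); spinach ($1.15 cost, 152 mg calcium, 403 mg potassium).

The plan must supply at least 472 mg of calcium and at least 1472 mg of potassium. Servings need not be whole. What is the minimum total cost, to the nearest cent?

$4.20

Check every corner: each single food scaled to meet both minima, and each pair solved so both constraints bind.
cottage cheese only: max(472/76, 1472/141) = 10.44 servings → $7.83.
spinach only: max(472/152, 1472/403) = 3.653 servings → $4.20.
cottage cheese + spinach: intersection lies outside the first quadrant.
Cheapest feasible corner: $4.20.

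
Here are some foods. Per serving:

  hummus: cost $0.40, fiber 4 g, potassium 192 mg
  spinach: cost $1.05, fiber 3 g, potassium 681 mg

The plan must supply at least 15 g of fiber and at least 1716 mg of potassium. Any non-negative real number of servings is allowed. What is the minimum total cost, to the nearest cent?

Two binding constraints pin down two serving amounts, so the optimal mix uses at most two foods. The candidates are each food alone (scaled to the tighter of fiber/potassium) and each pair with both constraints tight.
hummus only: max(15/4, 1716/192) = 8.938 servings → $3.58.
spinach only: max(15/3, 1716/681) = 5 servings → $5.25.
hummus + spinach with both tight: 2.359 servings and 1.855 servings → $2.89.
The minimum over all feasible corners is $2.89.

$2.89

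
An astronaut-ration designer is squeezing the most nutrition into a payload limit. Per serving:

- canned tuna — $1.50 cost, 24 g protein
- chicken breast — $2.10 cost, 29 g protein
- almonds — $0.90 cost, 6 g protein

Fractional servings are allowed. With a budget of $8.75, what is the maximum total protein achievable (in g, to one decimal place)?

Protein per dollar: canned tuna 16, chicken breast 13.81, almonds 6.667.
With no serving limits, spend the whole cost allowance on canned tuna: $8.75 / $1.50 × 24 g = 140.0 g.

140.0 g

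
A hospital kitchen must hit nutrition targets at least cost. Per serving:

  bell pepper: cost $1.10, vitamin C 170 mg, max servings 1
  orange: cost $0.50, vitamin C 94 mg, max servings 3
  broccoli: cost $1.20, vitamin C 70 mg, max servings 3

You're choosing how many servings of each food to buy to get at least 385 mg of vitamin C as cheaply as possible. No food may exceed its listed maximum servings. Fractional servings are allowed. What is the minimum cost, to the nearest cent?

$2.17

Cost per mg of vitamin C: orange $0.0053, bell pepper $0.0065, broccoli $0.0171.
Take 3 servings of orange: +282.0 mg vitamin C for $1.50 (total $1.50, still need 103.0 mg).
Take 0.6059 servings of bell pepper: +103.0 mg vitamin C for $0.67 (total $2.17, still need 0.0 mg).
Greedy by cheapest-per-mg is optimal for a single linear constraint, so the minimum cost is $2.17.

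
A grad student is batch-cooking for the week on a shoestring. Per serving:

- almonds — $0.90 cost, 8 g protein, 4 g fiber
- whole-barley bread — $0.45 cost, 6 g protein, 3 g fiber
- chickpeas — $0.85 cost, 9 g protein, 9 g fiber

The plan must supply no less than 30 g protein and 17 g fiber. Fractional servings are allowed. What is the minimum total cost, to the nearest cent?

almonds only: max(30/8, 17/4) = 4.25 servings → $3.83.
whole-barley bread only: max(30/6, 17/3) = 5.667 servings → $2.55.
chickpeas only: max(30/9, 17/9) = 3.333 servings → $2.83.
almonds + whole-barley bread (both tight): parallel constraints — no distinct corner.
almonds + chickpeas with both tight: 3.25 servings and 0.4444 servings → $3.30.
whole-barley bread + chickpeas with both tight: 4.333 servings and 0.4444 servings → $2.33.
The minimum over all feasible corners is $2.33.

$2.33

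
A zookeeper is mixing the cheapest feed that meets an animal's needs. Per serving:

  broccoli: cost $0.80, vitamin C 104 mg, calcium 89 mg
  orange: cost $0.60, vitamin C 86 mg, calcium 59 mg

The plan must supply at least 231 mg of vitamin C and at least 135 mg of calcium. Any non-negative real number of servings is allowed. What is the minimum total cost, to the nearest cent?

Check every corner: each single food scaled to meet both minima, and each pair solved so both constraints bind.
broccoli only: max(231/104, 135/89) = 2.221 servings → $1.78.
orange only: max(231/86, 135/59) = 2.686 servings → $1.61.
broccoli + orange with both targets exact would need a negative amount; discard.
So the least-cost plan costs $1.61.

$1.61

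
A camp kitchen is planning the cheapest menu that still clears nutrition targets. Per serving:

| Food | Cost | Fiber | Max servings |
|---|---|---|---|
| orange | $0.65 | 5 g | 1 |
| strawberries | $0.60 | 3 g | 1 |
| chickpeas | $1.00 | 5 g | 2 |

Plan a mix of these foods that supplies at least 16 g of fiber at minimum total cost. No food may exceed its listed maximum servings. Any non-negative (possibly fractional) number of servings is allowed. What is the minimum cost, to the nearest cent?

Cost per g of fiber: orange $0.1300, strawberries $0.2000, chickpeas $0.2000.
Take 1 serving of orange: +5.0 g fiber for $0.65 (total $0.65, still need 11.0 g).
Take 1 serving of strawberries: +3.0 g fiber for $0.60 (total $1.25, still need 8.0 g).
Take 1.6 servings of chickpeas: +8.0 g fiber for $1.60 (total $2.85, still need 0.0 g).
Greedy by cheapest-per-g is optimal for a single linear constraint, so the minimum cost is $2.85.

$2.85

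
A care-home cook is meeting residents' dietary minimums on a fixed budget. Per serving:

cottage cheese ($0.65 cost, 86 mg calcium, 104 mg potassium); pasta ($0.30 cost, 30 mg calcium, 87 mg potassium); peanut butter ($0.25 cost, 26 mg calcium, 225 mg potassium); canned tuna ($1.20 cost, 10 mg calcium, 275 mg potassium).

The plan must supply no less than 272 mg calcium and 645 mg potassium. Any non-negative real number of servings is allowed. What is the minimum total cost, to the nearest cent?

With two linear requirements the optimum uses one or two foods; enumerate the corners.
cottage cheese only: max(272/86, 645/104) = 6.202 servings → $4.03.
pasta only: max(272/30, 645/87) = 9.067 servings → $2.72.
peanut butter only: max(272/26, 645/225) = 10.46 servings → $2.62.
canned tuna only: max(272/10, 645/275) = 27.2 servings → $32.64.
cottage cheese + pasta with both tight: 0.989 servings and 6.232 servings → $2.51.
cottage cheese + peanut butter with both tight: 2.669 servings and 1.633 servings → $2.14.
cottage cheese + canned tuna with both tight: 3.023 servings and 1.202 servings → $3.41.
pasta + peanut butter with both targets exact would need a negative amount; discard.
pasta + canned tuna: the both-tight solution has a negative serving — not a feasible corner.
peanut butter + canned tuna: intersection lies outside the first quadrant.
Cheapest feasible corner: $2.14.

$2.14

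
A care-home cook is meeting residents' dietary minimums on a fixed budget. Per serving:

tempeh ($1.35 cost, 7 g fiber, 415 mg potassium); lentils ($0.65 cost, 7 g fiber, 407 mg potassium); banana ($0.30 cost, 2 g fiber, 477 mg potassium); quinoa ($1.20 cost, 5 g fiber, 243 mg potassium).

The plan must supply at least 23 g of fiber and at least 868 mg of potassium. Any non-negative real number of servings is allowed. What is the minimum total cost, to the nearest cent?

Two binding constraints pin down two serving amounts, so the optimal mix uses at most two foods. The candidates are each food alone (scaled to the tighter of fiber/potassium) and each pair with both constraints tight.
tempeh only: max(23/7, 868/415) = 3.286 servings → $4.44.
lentils only: max(23/7, 868/407) = 3.286 servings → $2.14.
banana only: max(23/2, 868/477) = 11.5 servings → $3.45.
quinoa only: max(23/5, 868/243) = 4.6 servings → $5.52.
tempeh + lentils with both targets exact would need a negative amount; discard.
tempeh + banana with both targets exact would need a negative amount; discard.
tempeh + quinoa with both targets exact would need a negative amount; discard.
lentils + banana with both targets exact would need a negative amount; discard.
lentils + quinoa: the both-tight solution has a negative serving — not a feasible corner.
banana + quinoa: intersection lies outside the first quadrant.
Cheapest feasible corner: $2.14.

$2.14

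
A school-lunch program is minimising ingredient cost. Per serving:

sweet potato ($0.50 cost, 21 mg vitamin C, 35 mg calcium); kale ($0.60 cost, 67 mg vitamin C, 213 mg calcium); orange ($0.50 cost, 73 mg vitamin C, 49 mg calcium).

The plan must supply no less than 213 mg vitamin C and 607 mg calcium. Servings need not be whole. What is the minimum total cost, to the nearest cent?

$1.85

The cheapest plan sits at a corner of the feasible region — with two constraints it uses at most two foods.
sweet potato only: max(213/21, 607/35) = 17.34 servings → $8.67.
kale only: max(213/67, 607/213) = 3.179 servings → $1.91.
orange only: max(213/73, 607/49) = 12.39 servings → $6.19.
sweet potato + kale with both tight: 2.209 servings and 2.487 servings → $2.60.
sweet potato + orange with both targets exact would need a negative amount; discard.
kale + orange with both tight: 2.762 servings and 0.3832 servings → $1.85.
The minimum over all feasible corners is $1.85.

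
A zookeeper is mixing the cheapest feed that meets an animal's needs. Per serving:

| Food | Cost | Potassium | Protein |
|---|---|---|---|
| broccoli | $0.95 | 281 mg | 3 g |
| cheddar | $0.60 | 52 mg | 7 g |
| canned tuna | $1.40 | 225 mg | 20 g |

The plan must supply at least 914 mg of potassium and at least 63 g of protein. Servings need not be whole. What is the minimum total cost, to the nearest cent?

With two linear requirements the optimum uses one or two foods; enumerate the corners.
broccoli only: max(914/281, 63/3) = 21 servings → $19.95.
cheddar only: max(914/52, 63/7) = 17.58 servings → $10.55.
canned tuna only: max(914/225, 63/20) = 4.062 servings → $5.69.
broccoli + cheddar with both tight: 1.724 servings and 8.261 servings → $6.59.
broccoli + canned tuna with both tight: 0.8301 servings and 3.025 servings → $5.02.
cheddar + canned tuna with both targets exact would need a negative amount; discard.
The minimum over all feasible corners is $5.02.

$5.02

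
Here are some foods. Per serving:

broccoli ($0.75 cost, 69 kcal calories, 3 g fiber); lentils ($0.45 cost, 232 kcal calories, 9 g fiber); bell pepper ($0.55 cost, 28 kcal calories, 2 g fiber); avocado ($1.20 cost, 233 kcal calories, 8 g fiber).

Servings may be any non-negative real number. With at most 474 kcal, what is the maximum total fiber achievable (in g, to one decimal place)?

Fiber per kcal: bell pepper 0.07143, broccoli 0.04348, lentils 0.03879, avocado 0.03433.
With no serving limits, spend the whole calories allowance on bell pepper: 474 kcal / 28 kcal × 2 g = 33.9 g.

33.9 g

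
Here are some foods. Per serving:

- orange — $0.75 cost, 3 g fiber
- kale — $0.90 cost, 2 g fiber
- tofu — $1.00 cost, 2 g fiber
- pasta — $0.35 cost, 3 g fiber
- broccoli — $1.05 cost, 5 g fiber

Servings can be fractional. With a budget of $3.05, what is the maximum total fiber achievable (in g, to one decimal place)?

Fiber per dollar: pasta 8.571, broccoli 4.762, orange 4, kale 2.222, tofu 2.
With no serving limits, spend the whole cost allowance on pasta: $3.05 / $0.35 × 3 g = 26.1 g.

26.1 g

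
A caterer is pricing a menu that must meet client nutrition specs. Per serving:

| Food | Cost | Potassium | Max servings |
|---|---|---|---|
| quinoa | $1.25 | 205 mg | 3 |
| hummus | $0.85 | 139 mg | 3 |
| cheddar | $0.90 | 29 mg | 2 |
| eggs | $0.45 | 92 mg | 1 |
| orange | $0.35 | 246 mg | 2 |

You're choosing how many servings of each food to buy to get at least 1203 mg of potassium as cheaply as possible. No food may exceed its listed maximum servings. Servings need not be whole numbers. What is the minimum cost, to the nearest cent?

$4.92

Cost per mg of potassium: orange $0.0014, eggs $0.0049, quinoa $0.0061, hummus $0.0061, cheddar $0.0310.
Take 2 servings of orange: +492.0 mg potassium for $0.70 (total $0.70, still need 711.0 mg).
Take 1 serving of eggs: +92.0 mg potassium for $0.45 (total $1.15, still need 619.0 mg).
Take 3 servings of quinoa: +615.0 mg potassium for $3.75 (total $4.90, still need 4.0 mg).
Take 0.02878 servings of hummus: +4.0 mg potassium for $0.02 (total $4.92, still need 0.0 mg).
Greedy by cheapest-per-mg is optimal for a single linear constraint, so the minimum cost is $4.92.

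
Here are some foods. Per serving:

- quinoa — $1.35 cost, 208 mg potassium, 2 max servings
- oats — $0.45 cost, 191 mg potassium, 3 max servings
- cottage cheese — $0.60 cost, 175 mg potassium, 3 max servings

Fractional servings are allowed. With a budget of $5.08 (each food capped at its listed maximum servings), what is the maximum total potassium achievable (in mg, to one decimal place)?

1395.4 mg

Potassium per dollar: oats 424.4, cottage cheese 291.7, quinoa 154.1.
Take 3 servings of oats: spends $1.35, +573.0 mg potassium (running total 573.0 mg).
Take 3 servings of cottage cheese: spends $1.80, +525.0 mg potassium (running total 1098.0 mg).
Take 1.43 servings of quinoa: spends $1.93, +297.4 mg potassium (running total 1395.4 mg).
Filling greedily by potassium-per-dollar is optimal for one linear limit, giving 1395.4 mg.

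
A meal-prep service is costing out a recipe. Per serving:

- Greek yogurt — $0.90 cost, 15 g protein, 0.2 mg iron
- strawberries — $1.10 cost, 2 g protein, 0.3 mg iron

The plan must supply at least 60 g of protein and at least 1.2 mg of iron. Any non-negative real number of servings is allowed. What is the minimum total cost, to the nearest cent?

This is a tiny linear program; its minimum lies at a vertex of the feasible set. List the vertices and price them.
Greek yogurt only: max(60/15, 1.2/0.2) = 6 servings → $5.40.
strawberries only: max(60/2, 1.2/0.3) = 30 servings → $33.00.
Greek yogurt + strawberries with both tight: 3.805 servings and 1.463 servings → $5.03.
Cheapest feasible corner: $5.03.

$5.03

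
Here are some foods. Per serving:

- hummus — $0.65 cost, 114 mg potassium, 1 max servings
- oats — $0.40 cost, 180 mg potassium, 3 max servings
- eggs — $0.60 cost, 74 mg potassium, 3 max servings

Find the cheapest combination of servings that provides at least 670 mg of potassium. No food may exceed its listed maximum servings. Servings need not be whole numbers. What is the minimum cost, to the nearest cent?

Cost per mg of potassium: oats $0.0022, hummus $0.0057, eggs $0.0081.
Take 3 servings of oats: +540.0 mg potassium for $1.20 (total $1.20, still need 130.0 mg).
Take 1 serving of hummus: +114.0 mg potassium for $0.65 (total $1.85, still need 16.0 mg).
Take 0.2162 servings of eggs: +16.0 mg potassium for $0.13 (total $1.98, still need 0.0 mg).
Filling from the cheapest source first is optimal under one linear minimum: $1.98.

$1.98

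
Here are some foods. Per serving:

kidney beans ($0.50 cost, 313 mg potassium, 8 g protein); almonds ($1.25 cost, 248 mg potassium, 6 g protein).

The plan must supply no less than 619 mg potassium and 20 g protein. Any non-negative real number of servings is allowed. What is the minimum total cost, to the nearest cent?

$1.25

Compare the cost at each extreme point of the feasible region.
kidney beans only: max(619/313, 20/8) = 2.5 servings → $1.25.
almonds only: max(619/248, 20/6) = 3.333 servings → $4.17.
kidney beans + almonds with both targets exact would need a negative amount; discard.
Cheapest feasible corner: $1.25.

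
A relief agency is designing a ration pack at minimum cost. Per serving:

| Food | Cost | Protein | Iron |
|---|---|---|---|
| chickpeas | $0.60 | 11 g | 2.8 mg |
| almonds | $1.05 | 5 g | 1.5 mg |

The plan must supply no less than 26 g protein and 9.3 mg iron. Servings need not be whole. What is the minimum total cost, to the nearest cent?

$1.99

A basic optimal solution has at most two foods positive. Try each food alone and each pair with both targets met exactly.
chickpeas only: max(26/11, 9.3/2.8) = 3.321 servings → $1.99.
almonds only: max(26/5, 9.3/1.5) = 6.2 servings → $6.51.
chickpeas + almonds with both targets exact would need a negative amount; discard.
Cheapest feasible corner: $1.99.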